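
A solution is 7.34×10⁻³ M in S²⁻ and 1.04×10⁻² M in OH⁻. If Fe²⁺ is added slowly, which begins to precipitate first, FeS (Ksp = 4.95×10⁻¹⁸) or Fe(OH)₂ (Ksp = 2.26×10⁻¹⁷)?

A salt starts to precipitate once the ion product Q reaches its Ksp.
For FeS: [Fe²⁺] = (Ksp/[S²⁻]) = 6.74×10⁻¹⁶ M
For Fe(OH)₂: [Fe²⁺] = (Ksp/[OH⁻]^2) = 2.09×10⁻¹³ M
The smaller threshold [Fe²⁺] is reached first, so FeS precipitates first.

FeS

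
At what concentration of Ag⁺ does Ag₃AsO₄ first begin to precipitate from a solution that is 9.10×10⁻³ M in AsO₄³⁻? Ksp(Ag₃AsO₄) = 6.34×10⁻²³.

The threshold for precipitation is Q = Ksp.
Ag₃AsO₄(s) ⇌ 3 Ag⁺(aq) + AsO₄³⁻(aq)
Ksp = [Ag⁺]^3[AsO₄³⁻] = [Ag⁺]^3(9.10×10⁻³)
[Ag⁺]^3 = 6.34×10⁻²³ / (9.10×10⁻³) = 6.97×10⁻²¹
[Ag⁺] = 1.91×10⁻⁷ M

1.91×10⁻⁷ M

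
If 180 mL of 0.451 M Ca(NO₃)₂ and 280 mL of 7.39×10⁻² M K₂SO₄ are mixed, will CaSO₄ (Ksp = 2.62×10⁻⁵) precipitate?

Yes

After mixing, V = 180 mL + 280 mL = 460 mL.
[Ca²⁺] = (0.451)(180)/460 = 0.176 M
[SO₄²⁻] = (7.39×10⁻²)(280)/460 = 4.50×10⁻² M
Q = [Ca²⁺][SO₄²⁻] = 7.94×10⁻³
Q = 7.94×10⁻³ > Ksp = 2.62×10⁻⁵, so the solution is supersaturated and CaSO₄ precipitates.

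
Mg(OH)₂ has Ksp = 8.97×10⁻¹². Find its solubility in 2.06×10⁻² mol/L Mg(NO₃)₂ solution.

Mg(OH)₂(s) ⇌ Mg²⁺(aq) + 2 OH⁻(aq)
The solution already contains Mg²⁺ at 2.06×10⁻² mol/L. Let s be the molar solubility of Mg(OH)₂.
[Mg²⁺] ≈ 2.06×10⁻² mol/L (common ion dominates); [OH⁻] = 2s.
Ksp = [Mg²⁺][OH⁻]^2 = (2.06×10⁻²)(2s)^2
(2s)^2 = 8.97×10⁻¹² / (2.06×10⁻²) = 4.35×10⁻¹⁰
s = 1.04×10⁻⁵ mol/L

1.04×10⁻⁵ M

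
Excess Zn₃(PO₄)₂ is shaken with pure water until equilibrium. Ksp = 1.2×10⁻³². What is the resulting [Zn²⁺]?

4.9×10⁻⁷ M

Zn₃(PO₄)₂(s) ⇌ 3 Zn²⁺(aq) + 2 PO₄³⁻(aq)
Let s be the molar solubility. Then [Zn²⁺] = 3s and [PO₄³⁻] = 2s.
Ksp = [Zn²⁺]^3[PO₄³⁻]^2 = (3s)^3 · (2s)^2 = 108s^5 = 1.2×10⁻³²
s = 1.6×10⁻⁷ mol/L
[Zn²⁺] = 3s = 4.9×10⁻⁷ mol/L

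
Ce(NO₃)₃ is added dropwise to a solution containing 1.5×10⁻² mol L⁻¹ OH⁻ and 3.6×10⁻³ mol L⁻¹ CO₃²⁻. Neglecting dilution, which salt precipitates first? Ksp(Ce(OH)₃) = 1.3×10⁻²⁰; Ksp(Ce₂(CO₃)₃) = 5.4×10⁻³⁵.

Ce(OH)₃

The threshold for precipitation is Q = Ksp.
For Ce(OH)₃: [Ce³⁺] = (Ksp/[OH⁻]^3) = 3.9×10⁻¹⁵ mol L⁻¹
For Ce₂(CO₃)₃: [Ce³⁺] = (Ksp/[CO₃²⁻]^3)^(1/2) = 3.4×10⁻¹⁴ mol L⁻¹
Ce(OH)₃ requires the lower [Ce³⁺], so it precipitates first.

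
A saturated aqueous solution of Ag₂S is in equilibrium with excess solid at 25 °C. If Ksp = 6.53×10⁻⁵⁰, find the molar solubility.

2.54×10⁻¹⁷ M

Ag₂S(s) ⇌ 2 Ag⁺(aq) + S²⁻(aq)
For each mole of Ag₂S that dissolves per liter, [Ag⁺] = 2s and [S²⁻] = s; let s denote this solubility.
Ksp = [Ag⁺]^2[S²⁻] = (2s)^2 · s = 4s^3
4s^3 = 6.53×10⁻⁵⁰  ⇒  s^3 = 1.63×10⁻⁵⁰
s = (1.63×10⁻⁵⁰)^(1/3) = 2.54×10⁻¹⁷ mol L⁻¹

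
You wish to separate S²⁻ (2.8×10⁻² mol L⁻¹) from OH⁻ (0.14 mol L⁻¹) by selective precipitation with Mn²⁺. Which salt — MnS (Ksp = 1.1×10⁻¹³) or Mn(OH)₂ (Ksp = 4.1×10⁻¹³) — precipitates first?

Each salt precipitates once Q = Ksp for that salt.
For MnS: [Mn²⁺] = (Ksp/[S²⁻]) = 3.9×10⁻¹² mol L⁻¹
For Mn(OH)₂: [Mn²⁺] = (Ksp/[OH⁻]^2) = 2.1×10⁻¹¹ mol L⁻¹
MnS requires the lower [Mn²⁺], so it precipitates first.

MnS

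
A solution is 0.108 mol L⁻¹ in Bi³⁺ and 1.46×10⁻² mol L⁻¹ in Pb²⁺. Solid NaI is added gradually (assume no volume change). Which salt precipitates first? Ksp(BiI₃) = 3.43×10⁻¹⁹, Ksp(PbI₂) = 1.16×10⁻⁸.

BiI₃

Precipitation begins when Q = Ksp.
For BiI₃: [I⁻] = (Ksp/[Bi³⁺])^(1/3) = 1.47×10⁻⁶ mol L⁻¹
For PbI₂: [I⁻] = (Ksp/[Pb²⁺])^(1/2) = 8.91×10⁻⁴ mol L⁻¹
Since BiI₃ needs less I⁻ to reach saturation, it precipitates first.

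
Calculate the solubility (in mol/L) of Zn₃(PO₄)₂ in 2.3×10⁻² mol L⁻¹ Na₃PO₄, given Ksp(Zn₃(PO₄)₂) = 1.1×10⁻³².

Zn₃(PO₄)₂(s) ⇌ 3 Zn²⁺(aq) + 2 PO₄³⁻(aq)
PO₄³⁻ is already present at 2.3×10⁻² mol L⁻¹. If s mol/L of Zn₃(PO₄)₂ dissolves, [Zn²⁺] = 3s while [PO₄³⁻] ≈ 2.3×10⁻² mol L⁻¹.
Ksp = [Zn²⁺]^3[PO₄³⁻]^2 = (3s)^3(2.3×10⁻²)^2
(3s)^3 = 1.1×10⁻³² / (2.3×10⁻²)^2 = 2.1×10⁻²⁹
s = 9.2×10⁻¹¹ mol L⁻¹

9.2×10⁻¹¹ M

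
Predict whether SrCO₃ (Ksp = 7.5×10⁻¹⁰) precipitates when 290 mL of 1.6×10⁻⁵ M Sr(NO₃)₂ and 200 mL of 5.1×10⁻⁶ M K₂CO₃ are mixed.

No

The combined volume is 490 mL.
[Sr²⁺] = (1.6×10⁻⁵)(290)/490 = 9.5×10⁻⁶ M
[CO₃²⁻] = (5.1×10⁻⁶)(200)/490 = 2.1×10⁻⁶ M
Q = [Sr²⁺][CO₃²⁻] = 2.0×10⁻¹¹
Q < Ksp (2.0×10⁻¹¹ vs 7.5×10⁻¹⁰); the solution remains unsaturated and no precipitate forms.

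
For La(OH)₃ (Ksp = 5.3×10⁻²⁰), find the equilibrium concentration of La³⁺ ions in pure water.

La(OH)₃(s) ⇌ La³⁺(aq) + 3 OH⁻(aq)
If s mol/L of La(OH)₃ dissolves, [La³⁺] = s and [OH⁻] = 3s.
Ksp = [La³⁺][OH⁻]^3 = s · (3s)^3 = 27s^4 = 5.3×10⁻²⁰
s = 6.7×10⁻⁶ M
[La³⁺] = s = 6.7×10⁻⁶ M

6.7×10⁻⁶ M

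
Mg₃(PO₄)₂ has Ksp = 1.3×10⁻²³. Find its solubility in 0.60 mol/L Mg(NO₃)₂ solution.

3.9×10⁻¹² M

Mg₃(PO₄)₂(s) ⇌ 3 Mg²⁺(aq) + 2 PO₄³⁻(aq)
The solution already contains Mg²⁺ at 0.60 mol/L. Let s be the molar solubility of Mg₃(PO₄)₂.
[Mg²⁺] ≈ 0.60 mol/L (common ion dominates); [PO₄³⁻] = 2s.
Ksp = [Mg²⁺]^3[PO₄³⁻]^2 = (0.60)^3(2s)^2
(2s)^2 = 1.3×10⁻²³ / (0.60)^3 = 6.0×10⁻²³
s = 3.9×10⁻¹² mol/L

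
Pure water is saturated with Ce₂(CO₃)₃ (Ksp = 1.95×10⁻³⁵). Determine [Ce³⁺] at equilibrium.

Ce₂(CO₃)₃(s) ⇌ 2 Ce³⁺(aq) + 3 CO₃²⁻(aq)
Let s be the molar solubility. Then [Ce³⁺] = 2s and [CO₃²⁻] = 3s.
Ksp = [Ce³⁺]^2[CO₃²⁻]^3 = (2s)^2 · (3s)^3 = 108s^5 = 1.95×10⁻³⁵
s = 4.48×10⁻⁸ M
[Ce³⁺] = 2s = 8.96×10⁻⁸ M

8.96×10⁻⁸ M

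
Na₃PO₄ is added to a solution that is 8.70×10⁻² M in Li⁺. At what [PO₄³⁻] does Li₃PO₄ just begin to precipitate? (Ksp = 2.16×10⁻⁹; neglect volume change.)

A salt starts to precipitate once the ion product Q reaches its Ksp.
Li₃PO₄(s) ⇌ 3 Li⁺(aq) + PO₄³⁻(aq)
Ksp = [Li⁺]^3[PO₄³⁻] = [PO₄³⁻](8.70×10⁻²)^3
[PO₄³⁻] = 2.16×10⁻⁹ / (8.70×10⁻²)^3 = 3.28×10⁻⁶
[PO₄³⁻] = 3.28×10⁻⁶ M

3.28×10⁻⁶ M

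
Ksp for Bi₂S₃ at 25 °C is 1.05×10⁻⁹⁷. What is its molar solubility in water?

1.58×10⁻²⁰ M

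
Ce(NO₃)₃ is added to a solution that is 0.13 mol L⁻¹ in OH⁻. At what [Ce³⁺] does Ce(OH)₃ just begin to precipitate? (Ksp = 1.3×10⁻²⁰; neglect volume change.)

5.9×10⁻¹⁸ M

Precipitation of each salt begins when its ion product equals Ksp.
Ce(OH)₃(s) ⇌ Ce³⁺(aq) + 3 OH⁻(aq)
Ksp = [Ce³⁺][OH⁻]^3 = [Ce³⁺](0.13)^3
[Ce³⁺] = 1.3×10⁻²⁰ / (0.13)^3 = 5.9×10⁻¹⁸
[Ce³⁺] = 5.9×10⁻¹⁸ mol L⁻¹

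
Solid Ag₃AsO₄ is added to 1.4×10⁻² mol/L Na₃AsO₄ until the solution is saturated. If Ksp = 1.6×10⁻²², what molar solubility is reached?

7.5×10⁻⁸ M

Ag₃AsO₄(s) ⇌ 3 Ag⁺(aq) + AsO₄³⁻(aq)
With AsO₄³⁻ already at 1.4×10⁻² mol/L and s small, take [AsO₄³⁻] ≈ 1.4×10⁻² mol/L and [Ag⁺] = 3s.
Ksp = [Ag⁺]^3[AsO₄³⁻] = (3s)^3(1.4×10⁻²)
(3s)^3 = 1.6×10⁻²² / (1.4×10⁻²) = 1.1×10⁻²⁰
s = 7.5×10⁻⁸ mol/L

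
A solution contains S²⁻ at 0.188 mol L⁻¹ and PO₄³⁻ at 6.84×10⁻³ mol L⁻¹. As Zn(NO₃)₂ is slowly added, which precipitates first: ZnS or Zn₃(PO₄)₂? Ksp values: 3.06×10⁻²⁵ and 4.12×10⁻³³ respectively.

ZnS

Each salt precipitates once Q = Ksp for that salt.
For ZnS: [Zn²⁺] = (Ksp/[S²⁻]) = 1.63×10⁻²⁴ mol L⁻¹
For Zn₃(PO₄)₂: [Zn²⁺] = (Ksp/[PO₄³⁻]^2)^(1/3) = 4.45×10⁻¹⁰ mol L⁻¹
ZnS requires the lower [Zn²⁺], so it precipitates first.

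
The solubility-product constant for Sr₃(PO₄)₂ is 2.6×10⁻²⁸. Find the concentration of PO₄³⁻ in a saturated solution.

2.4×10⁻⁶ M

Sr₃(PO₄)₂(s) ⇌ 3 Sr²⁺(aq) + 2 PO₄³⁻(aq)
With molar solubility s: [Sr²⁺] = 3s, [PO₄³⁻] = 2s.
Ksp = [Sr²⁺]^3[PO₄³⁻]^2 = (3s)^3 · (2s)^2 = 108s^5 = 2.6×10⁻²⁸
s = 1.2×10⁻⁶ mol/L
[PO₄³⁻] = 2s = 2.4×10⁻⁶ mol/L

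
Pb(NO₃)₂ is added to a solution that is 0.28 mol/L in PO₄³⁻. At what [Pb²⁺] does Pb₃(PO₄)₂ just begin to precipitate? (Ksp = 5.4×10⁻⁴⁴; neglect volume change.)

8.8×10⁻¹⁵ M

A salt starts to precipitate once the ion product Q reaches its Ksp.
Pb₃(PO₄)₂(s) ⇌ 3 Pb²⁺(aq) + 2 PO₄³⁻(aq)
Ksp = [Pb²⁺]^3[PO₄³⁻]^2 = [Pb²⁺]^3(0.28)^2
[Pb²⁺]^3 = 5.4×10⁻⁴⁴ / (0.28)^2 = 6.9×10⁻⁴³
[Pb²⁺] = 8.8×10⁻¹⁵ mol/L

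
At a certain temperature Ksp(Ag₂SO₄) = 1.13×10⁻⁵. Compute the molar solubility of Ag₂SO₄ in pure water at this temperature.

Ag₂SO₄(s) ⇌ 2 Ag⁺(aq) + SO₄²⁻(aq)
Let s be the molar solubility. Then [Ag⁺] = 2s and [SO₄²⁻] = s.
Ksp = [Ag⁺]^2[SO₄²⁻] = (2s)^2 · s = 4s^3
4s^3 = 1.13×10⁻⁵  ⇒  s^3 = 2.83×10⁻⁶
s = 1.41×10⁻² M

1.41×10⁻² M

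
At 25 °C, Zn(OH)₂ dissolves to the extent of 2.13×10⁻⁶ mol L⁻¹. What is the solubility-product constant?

Ksp = 3.87×10⁻¹⁷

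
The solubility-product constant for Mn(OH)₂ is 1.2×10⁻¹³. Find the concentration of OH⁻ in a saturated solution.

6.2×10⁻⁵ M

Mn(OH)₂(s) ⇌ Mn²⁺(aq) + 2 OH⁻(aq)
For each mole of Mn(OH)₂ that dissolves per liter, [Mn²⁺] = s and [OH⁻] = 2s; let s denote this solubility.
Ksp = [Mn²⁺][OH⁻]^2 = s · (2s)^2 = 4s^3 = 1.2×10⁻¹³
s = 3.1×10⁻⁵ M
[OH⁻] = 2s = 6.2×10⁻⁵ M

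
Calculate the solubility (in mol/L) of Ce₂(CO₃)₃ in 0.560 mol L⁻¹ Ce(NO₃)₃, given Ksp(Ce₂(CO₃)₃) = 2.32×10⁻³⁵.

Ce₂(CO₃)₃(s) ⇌ 2 Ce³⁺(aq) + 3 CO₃²⁻(aq)
Let s be the solubility of Ce₂(CO₃)₃ here. The common ion gives [Ce³⁺] ≈ 0.560 mol L⁻¹, and [CO₃²⁻] = 3s.
Ksp = [Ce³⁺]^2[CO₃²⁻]^3 = (0.560)^2(3s)^3
(3s)^3 = 2.32×10⁻³⁵ / (0.560)^2 = 7.40×10⁻³⁵
s = 1.40×10⁻¹² mol L⁻¹

1.40×10⁻¹² M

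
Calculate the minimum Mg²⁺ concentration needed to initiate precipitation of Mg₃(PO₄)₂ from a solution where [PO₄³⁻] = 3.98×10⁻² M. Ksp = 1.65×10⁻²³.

2.18×10⁻⁷ M

Each salt precipitates once Q = Ksp for that salt.
Mg₃(PO₄)₂(s) ⇌ 3 Mg²⁺(aq) + 2 PO₄³⁻(aq)
Ksp = [Mg²⁺]^3[PO₄³⁻]^2 = [Mg²⁺]^3(3.98×10⁻²)^2
[Mg²⁺]^3 = 1.65×10⁻²³ / (3.98×10⁻²)^2 = 1.04×10⁻²⁰
[Mg²⁺] = 2.18×10⁻⁷ M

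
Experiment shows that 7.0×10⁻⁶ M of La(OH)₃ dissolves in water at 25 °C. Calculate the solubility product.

Ksp = 6.5×10⁻²⁰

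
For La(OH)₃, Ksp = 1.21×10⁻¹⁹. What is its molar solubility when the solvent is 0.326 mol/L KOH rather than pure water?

La(OH)₃(s) ⇌ La³⁺(aq) + 3 OH⁻(aq)
The solution already contains OH⁻ at 0.326 mol/L. Let s be the molar solubility of La(OH)₃.
[OH⁻] ≈ 0.326 mol/L (common ion dominates); [La³⁺] = s.
Ksp = [La³⁺][OH⁻]^3 = s(0.326)^3
s = 1.21×10⁻¹⁹ / (0.326)^3 = 3.49×10⁻¹⁸
s = 3.49×10⁻¹⁸ mol/L

3.49×10⁻¹⁸ M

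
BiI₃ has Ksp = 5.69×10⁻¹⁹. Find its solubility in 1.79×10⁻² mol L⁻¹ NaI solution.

BiI₃(s) ⇌ Bi³⁺(aq) + 3 I⁻(aq)
I⁻ is already present at 1.79×10⁻² mol L⁻¹. If s mol/L of BiI₃ dissolves, [Bi³⁺] = s while [I⁻] ≈ 1.79×10⁻² mol L⁻¹.
Ksp = [Bi³⁺][I⁻]^3 = s(1.79×10⁻²)^3
s = 5.69×10⁻¹⁹ / (1.79×10⁻²)^3 = 9.92×10⁻¹⁴
s = 9.92×10⁻¹⁴ mol L⁻¹

9.92×10⁻¹⁴ M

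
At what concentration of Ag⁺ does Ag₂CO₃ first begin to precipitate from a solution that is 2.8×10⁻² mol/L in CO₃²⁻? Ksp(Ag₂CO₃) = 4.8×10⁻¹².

The threshold for precipitation is Q = Ksp.
Ag₂CO₃(s) ⇌ 2 Ag⁺(aq) + CO₃²⁻(aq)
Ksp = [Ag⁺]^2[CO₃²⁻] = [Ag⁺]^2(2.8×10⁻²)
[Ag⁺]^2 = 4.8×10⁻¹² / (2.8×10⁻²) = 1.7×10⁻¹⁰
[Ag⁺] = 1.3×10⁻⁵ mol/L

1.3×10⁻⁵ M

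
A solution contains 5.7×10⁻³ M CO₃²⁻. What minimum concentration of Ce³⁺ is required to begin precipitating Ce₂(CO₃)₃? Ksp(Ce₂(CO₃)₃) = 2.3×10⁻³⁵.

1.1×10⁻¹⁴ M

Each salt precipitates once Q = Ksp for that salt.
Ce₂(CO₃)₃(s) ⇌ 2 Ce³⁺(aq) + 3 CO₃²⁻(aq)
Ksp = [Ce³⁺]^2[CO₃²⁻]^3 = [Ce³⁺]^2(5.7×10⁻³)^3
[Ce³⁺]^2 = 2.3×10⁻³⁵ / (5.7×10⁻³)^3 = 1.2×10⁻²⁸
[Ce³⁺] = 1.1×10⁻¹⁴ M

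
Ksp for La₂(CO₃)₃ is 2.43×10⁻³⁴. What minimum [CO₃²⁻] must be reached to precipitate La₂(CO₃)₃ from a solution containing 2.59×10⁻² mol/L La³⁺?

7.13×10⁻¹¹ M

Precipitation of each salt begins when its ion product equals Ksp.
La₂(CO₃)₃(s) ⇌ 2 La³⁺(aq) + 3 CO₃²⁻(aq)
Ksp = [La³⁺]^2[CO₃²⁻]^3 = [CO₃²⁻]^3(2.59×10⁻²)^2
[CO₃²⁻]^3 = 2.43×10⁻³⁴ / (2.59×10⁻²)^2 = 3.62×10⁻³¹
[CO₃²⁻] = 7.13×10⁻¹¹ mol/L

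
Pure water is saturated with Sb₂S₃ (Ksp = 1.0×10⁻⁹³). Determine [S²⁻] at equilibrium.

3.0×10⁻¹⁹ M

Sb₂S₃(s) ⇌ 2 Sb³⁺(aq) + 3 S²⁻(aq)
For each mole of Sb₂S₃ that dissolves per liter, [Sb³⁺] = 2s and [S²⁻] = 3s; let s denote this solubility.
Ksp = [Sb³⁺]^2[S²⁻]^3 = (2s)^2 · (3s)^3 = 108s^5 = 1.0×10⁻⁹³
s = 9.8×10⁻²⁰ mol L⁻¹
[S²⁻] = 3s = 3.0×10⁻¹⁹ mol L⁻¹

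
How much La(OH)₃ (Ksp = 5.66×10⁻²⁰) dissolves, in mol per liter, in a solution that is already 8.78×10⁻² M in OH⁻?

8.36×10⁻¹⁷ M

La(OH)₃(s) ⇌ La³⁺(aq) + 3 OH⁻(aq)
The solution already contains OH⁻ at 8.78×10⁻² M. Let s be the molar solubility of La(OH)₃.
[OH⁻] ≈ 8.78×10⁻² M (common ion dominates); [La³⁺] = s.
Ksp = [La³⁺][OH⁻]^3 = s(8.78×10⁻²)^3
s = 5.66×10⁻²⁰ / (8.78×10⁻²)^3 = 8.36×10⁻¹⁷
s = 8.36×10⁻¹⁷ M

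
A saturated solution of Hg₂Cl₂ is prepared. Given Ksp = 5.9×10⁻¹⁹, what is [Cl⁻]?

1.1×10⁻⁶ M

Hg₂Cl₂(s) ⇌ Hg₂²⁺(aq) + 2 Cl⁻(aq)
If s mol/L of Hg₂Cl₂ dissolves, [Hg₂²⁺] = s and [Cl⁻] = 2s.
Ksp = [Hg₂²⁺][Cl⁻]^2 = s · (2s)^2 = 4s^3 = 5.9×10⁻¹⁹
s = 5.3×10⁻⁷ mol L⁻¹
[Cl⁻] = 2s = 1.1×10⁻⁶ mol L⁻¹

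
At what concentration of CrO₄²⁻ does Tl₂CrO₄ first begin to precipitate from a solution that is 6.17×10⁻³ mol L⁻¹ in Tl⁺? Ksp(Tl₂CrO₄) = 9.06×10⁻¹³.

2.38×10⁻⁸ M

Precipitation begins when Q = Ksp.
Tl₂CrO₄(s) ⇌ 2 Tl⁺(aq) + CrO₄²⁻(aq)
Ksp = [Tl⁺]^2[CrO₄²⁻] = [CrO₄²⁻](6.17×10⁻³)^2
[CrO₄²⁻] = 9.06×10⁻¹³ / (6.17×10⁻³)^2 = 2.38×10⁻⁸
[CrO₄²⁻] = 2.38×10⁻⁸ mol L⁻¹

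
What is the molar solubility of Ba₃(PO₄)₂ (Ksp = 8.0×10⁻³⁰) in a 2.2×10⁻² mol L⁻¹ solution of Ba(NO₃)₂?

4.3×10⁻¹³ M

Ba₃(PO₄)₂(s) ⇌ 3 Ba²⁺(aq) + 2 PO₄³⁻(aq)
Ba²⁺ is already present at 2.2×10⁻² mol L⁻¹. If s mol/L of Ba₃(PO₄)₂ dissolves, [PO₄³⁻] = 2s while [Ba²⁺] ≈ 2.2×10⁻² mol L⁻¹.
Ksp = [Ba²⁺]^3[PO₄³⁻]^2 = (2.2×10⁻²)^3(2s)^2
(2s)^2 = 8.0×10⁻³⁰ / (2.2×10⁻²)^3 = 7.5×10⁻²⁵
s = 4.3×10⁻¹³ mol L⁻¹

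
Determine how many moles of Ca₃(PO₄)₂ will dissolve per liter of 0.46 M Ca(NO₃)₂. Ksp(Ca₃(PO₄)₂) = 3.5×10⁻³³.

9.5×10⁻¹⁷ M

Ca₃(PO₄)₂(s) ⇌ 3 Ca²⁺(aq) + 2 PO₄³⁻(aq)
Ca²⁺ is already present at 0.46 M. If s mol/L of Ca₃(PO₄)₂ dissolves, [PO₄³⁻] = 2s while [Ca²⁺] ≈ 0.46 M.
Ksp = [Ca²⁺]^3[PO₄³⁻]^2 = (0.46)^3(2s)^2
(2s)^2 = 3.5×10⁻³³ / (0.46)^3 = 3.6×10⁻³²
s = 9.5×10⁻¹⁷ M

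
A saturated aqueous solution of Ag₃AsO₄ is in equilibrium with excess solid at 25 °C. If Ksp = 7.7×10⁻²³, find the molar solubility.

1.3×10⁻⁶ M

Ag₃AsO₄(s) ⇌ 3 Ag⁺(aq) + AsO₄³⁻(aq)
With molar solubility s: [Ag⁺] = 3s, [AsO₄³⁻] = s.
Ksp = [Ag⁺]^3[AsO₄³⁻] = (3s)^3 · s = 27s^4
27s^4 = 7.7×10⁻²³  ⇒  s^4 = 2.9×10⁻²⁴
s = 1.3×10⁻⁶ M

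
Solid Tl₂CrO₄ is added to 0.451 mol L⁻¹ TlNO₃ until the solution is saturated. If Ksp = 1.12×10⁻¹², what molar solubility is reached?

5.51×10⁻¹² M

Tl₂CrO₄(s) ⇌ 2 Tl⁺(aq) + CrO₄²⁻(aq)
With Tl⁺ already at 0.451 mol L⁻¹ and s small, take [Tl⁺] ≈ 0.451 mol L⁻¹ and [CrO₄²⁻] = s.
Ksp = [Tl⁺]^2[CrO₄²⁻] = (0.451)^2s
s = 1.12×10⁻¹² / (0.451)^2 = 5.51×10⁻¹²
s = 5.51×10⁻¹² mol L⁻¹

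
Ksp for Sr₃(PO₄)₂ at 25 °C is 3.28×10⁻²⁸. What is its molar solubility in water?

Sr₃(PO₄)₂(s) ⇌ 3 Sr²⁺(aq) + 2 PO₄³⁻(aq)
With molar solubility s: [Sr²⁺] = 3s, [PO₄³⁻] = 2s.
Ksp = [Sr²⁺]^3[PO₄³⁻]^2 = (3s)^3 · (2s)^2 = 108s^5
108s^5 = 3.28×10⁻²⁸  ⇒  s^5 = 3.04×10⁻³⁰
Taking the 5th root, s = 1.25×10⁻⁶ mol/L.

1.25×10⁻⁶ M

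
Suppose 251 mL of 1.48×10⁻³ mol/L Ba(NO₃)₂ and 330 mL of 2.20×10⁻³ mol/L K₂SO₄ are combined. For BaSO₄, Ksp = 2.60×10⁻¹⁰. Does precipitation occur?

Total volume after mixing = 251 + 330 = 581 mL.
[Ba²⁺] = (1.48×10⁻³)(251)/581 = 6.39×10⁻⁴ mol/L
[SO₄²⁻] = (2.20×10⁻³)(330)/581 = 1.25×10⁻³ mol/L
Q = [Ba²⁺][SO₄²⁻] = 7.99×10⁻⁷
Because Q > Ksp (7.99×10⁻⁷ vs 2.60×10⁻¹⁰), a precipitate of BaSO₄ forms.

Yes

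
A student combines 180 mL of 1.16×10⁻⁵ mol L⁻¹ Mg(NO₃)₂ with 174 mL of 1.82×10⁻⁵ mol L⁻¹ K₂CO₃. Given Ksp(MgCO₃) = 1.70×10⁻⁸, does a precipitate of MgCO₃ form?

No

After mixing, V = 180 mL + 174 mL = 354 mL.
[Mg²⁺] = (1.16×10⁻⁵)(180)/354 = 5.90×10⁻⁶ mol L⁻¹
[CO₃²⁻] = (1.82×10⁻⁵)(174)/354 = 8.95×10⁻⁶ mol L⁻¹
Q = [Mg²⁺][CO₃²⁻] = 5.28×10⁻¹¹
Since Q (5.28×10⁻¹¹) is less than Ksp (1.70×10⁻⁸), no MgCO₃ precipitates.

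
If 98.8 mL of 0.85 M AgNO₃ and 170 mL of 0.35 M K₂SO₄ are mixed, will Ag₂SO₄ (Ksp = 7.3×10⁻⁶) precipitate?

After mixing, V = 98.8 mL + 170 mL = 268.8 mL.
[Ag⁺] = (0.85)(98.8)/268.8 = 0.31 M
[SO₄²⁻] = (0.35)(170)/268.8 = 0.22 M
Q = [Ag⁺]^2[SO₄²⁻] = 2.2×10⁻²
Q = 2.2×10⁻² > Ksp = 7.3×10⁻⁶, so the solution is supersaturated and Ag₂SO₄ precipitates.

Yes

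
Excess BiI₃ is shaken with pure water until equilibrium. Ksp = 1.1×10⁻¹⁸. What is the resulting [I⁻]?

4.3×10⁻⁵ M

BiI₃(s) ⇌ Bi³⁺(aq) + 3 I⁻(aq)
With molar solubility s: [Bi³⁺] = s, [I⁻] = 3s.
Ksp = [Bi³⁺][I⁻]^3 = s · (3s)^3 = 27s^4 = 1.1×10⁻¹⁸
s = 1.4×10⁻⁵ mol L⁻¹
[I⁻] = 3s = 4.3×10⁻⁵ mol L⁻¹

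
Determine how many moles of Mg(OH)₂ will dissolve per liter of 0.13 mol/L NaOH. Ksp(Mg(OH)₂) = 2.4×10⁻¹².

1.4×10⁻¹⁰ M

Mg(OH)₂(s) ⇌ Mg²⁺(aq) + 2 OH⁻(aq)
With OH⁻ already at 0.13 mol/L and s small, take [OH⁻] ≈ 0.13 mol/L and [Mg²⁺] = s.
Ksp = [Mg²⁺][OH⁻]^2 = s(0.13)^2
s = 2.4×10⁻¹² / (0.13)^2 = 1.4×10⁻¹⁰
s = 1.4×10⁻¹⁰ mol/L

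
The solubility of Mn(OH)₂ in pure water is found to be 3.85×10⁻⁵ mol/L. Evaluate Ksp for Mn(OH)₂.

Ksp = 2.28×10⁻¹³

Mn(OH)₂(s) ⇌ Mn²⁺(aq) + 2 OH⁻(aq)
With molar solubility s: [Mn²⁺] = s, [OH⁻] = 2s.
Ksp = [Mn²⁺][OH⁻]^2 = s · (2s)^2 = 4s^3
Ksp = 4 × (3.85×10⁻⁵)^3 = 2.28×10⁻¹³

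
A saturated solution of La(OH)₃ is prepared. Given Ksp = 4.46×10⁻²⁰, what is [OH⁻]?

La(OH)₃(s) ⇌ La³⁺(aq) + 3 OH⁻(aq)
Call the molar solubility s, so that [La³⁺] = s and [OH⁻] = 3s.
Ksp = [La³⁺][OH⁻]^3 = s · (3s)^3 = 27s^4 = 4.46×10⁻²⁰
s = 6.38×10⁻⁶ mol/L
[OH⁻] = 3s = 1.91×10⁻⁵ mol/L

1.91×10⁻⁵ M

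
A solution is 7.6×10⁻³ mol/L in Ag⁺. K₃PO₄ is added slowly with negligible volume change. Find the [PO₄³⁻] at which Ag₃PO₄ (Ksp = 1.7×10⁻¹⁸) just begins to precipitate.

3.9×10⁻¹² M

Precipitation begins when Q = Ksp.
Ag₃PO₄(s) ⇌ 3 Ag⁺(aq) + PO₄³⁻(aq)
Ksp = [Ag⁺]^3[PO₄³⁻] = [PO₄³⁻](7.6×10⁻³)^3
[PO₄³⁻] = 1.7×10⁻¹⁸ / (7.6×10⁻³)^3 = 3.9×10⁻¹²
[PO₄³⁻] = 3.9×10⁻¹² mol/L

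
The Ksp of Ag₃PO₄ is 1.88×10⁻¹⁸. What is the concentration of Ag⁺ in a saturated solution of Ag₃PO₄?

4.87×10⁻⁵ M

Ag₃PO₄(s) ⇌ 3 Ag⁺(aq) + PO₄³⁻(aq)
Call the molar solubility s, so that [Ag⁺] = 3s and [PO₄³⁻] = s.
Ksp = [Ag⁺]^3[PO₄³⁻] = (3s)^3 · s = 27s^4 = 1.88×10⁻¹⁸
s = 1.62×10⁻⁵ mol L⁻¹
[Ag⁺] = 3s = 4.87×10⁻⁵ mol L⁻¹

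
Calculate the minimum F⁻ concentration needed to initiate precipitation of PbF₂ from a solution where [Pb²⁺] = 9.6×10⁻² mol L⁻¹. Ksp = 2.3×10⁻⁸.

4.9×10⁻⁴ M

Each salt precipitates once Q = Ksp for that salt.
PbF₂(s) ⇌ Pb²⁺(aq) + 2 F⁻(aq)
Ksp = [Pb²⁺][F⁻]^2 = [F⁻]^2(9.6×10⁻²)
[F⁻]^2 = 2.3×10⁻⁸ / (9.6×10⁻²) = 2.4×10⁻⁷
[F⁻] = 4.9×10⁻⁴ mol L⁻¹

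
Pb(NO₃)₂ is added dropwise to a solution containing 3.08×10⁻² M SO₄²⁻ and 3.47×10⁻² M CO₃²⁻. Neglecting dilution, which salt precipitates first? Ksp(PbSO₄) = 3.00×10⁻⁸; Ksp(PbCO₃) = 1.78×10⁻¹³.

PbCO₃

Precipitation begins when Q = Ksp.
For PbSO₄: [Pb²⁺] = (Ksp/[SO₄²⁻]) = 9.74×10⁻⁷ M
For PbCO₃: [Pb²⁺] = (Ksp/[CO₃²⁻]) = 5.13×10⁻¹² M
The smaller threshold [Pb²⁺] is reached first, so PbCO₃ precipitates first.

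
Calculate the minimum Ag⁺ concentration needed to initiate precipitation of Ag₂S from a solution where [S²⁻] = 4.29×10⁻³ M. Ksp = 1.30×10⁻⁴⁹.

Each salt precipitates once Q = Ksp for that salt.
Ag₂S(s) ⇌ 2 Ag⁺(aq) + S²⁻(aq)
Ksp = [Ag⁺]^2[S²⁻] = [Ag⁺]^2(4.29×10⁻³)
[Ag⁺]^2 = 1.30×10⁻⁴⁹ / (4.29×10⁻³) = 3.03×10⁻⁴⁷
[Ag⁺] = 5.50×10⁻²⁴ M

5.50×10⁻²⁴ M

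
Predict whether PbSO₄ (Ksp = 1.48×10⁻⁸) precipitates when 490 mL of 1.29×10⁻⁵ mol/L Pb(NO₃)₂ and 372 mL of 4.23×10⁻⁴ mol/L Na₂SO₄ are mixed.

No

After mixing, V = 490 mL + 372 mL = 862 mL.
[Pb²⁺] = (1.29×10⁻⁵)(490)/862 = 7.33×10⁻⁶ mol/L
[SO₄²⁻] = (4.23×10⁻⁴)(372)/862 = 1.83×10⁻⁴ mol/L
Q = [Pb²⁺][SO₄²⁻] = 1.34×10⁻⁹
Q = 1.34×10⁻⁹ < Ksp = 1.48×10⁻⁸, so the solution is unsaturated and no precipitate forms.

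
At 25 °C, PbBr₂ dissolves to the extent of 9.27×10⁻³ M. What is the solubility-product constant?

PbBr₂(s) ⇌ Pb²⁺(aq) + 2 Br⁻(aq)
For each mole of PbBr₂ that dissolves per liter, [Pb²⁺] = s and [Br⁻] = 2s; let s denote this solubility.
Ksp = [Pb²⁺][Br⁻]^2 = s · (2s)^2 = 4s^3
Ksp = 4 × (9.27×10⁻³)^3 = 3.19×10⁻⁶

Ksp = 3.19×10⁻⁶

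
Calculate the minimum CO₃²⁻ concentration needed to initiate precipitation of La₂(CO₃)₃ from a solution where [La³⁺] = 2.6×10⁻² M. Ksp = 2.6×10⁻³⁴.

7.3×10⁻¹¹ M

Each salt precipitates once Q = Ksp for that salt.
La₂(CO₃)₃(s) ⇌ 2 La³⁺(aq) + 3 CO₃²⁻(aq)
Ksp = [La³⁺]^2[CO₃²⁻]^3 = [CO₃²⁻]^3(2.6×10⁻²)^2
[CO₃²⁻]^3 = 2.6×10⁻³⁴ / (2.6×10⁻²)^2 = 3.8×10⁻³¹
[CO₃²⁻] = 7.3×10⁻¹¹ M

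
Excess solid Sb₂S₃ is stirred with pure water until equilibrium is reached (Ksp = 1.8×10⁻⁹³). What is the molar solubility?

Sb₂S₃(s) ⇌ 2 Sb³⁺(aq) + 3 S²⁻(aq)
With molar solubility s: [Sb³⁺] = 2s, [S²⁻] = 3s.
Ksp = [Sb³⁺]^2[S²⁻]^3 = (2s)^2 · (3s)^3 = 108s^5
108s^5 = 1.8×10⁻⁹³  ⇒  s^5 = 1.7×10⁻⁹⁵
s = 1.1×10⁻¹⁹ mol L⁻¹

1.1×10⁻¹⁹ M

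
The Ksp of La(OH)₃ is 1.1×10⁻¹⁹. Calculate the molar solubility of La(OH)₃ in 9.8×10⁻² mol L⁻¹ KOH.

La(OH)₃(s) ⇌ La³⁺(aq) + 3 OH⁻(aq)
Let s be the solubility of La(OH)₃ here. The common ion gives [OH⁻] ≈ 9.8×10⁻² mol L⁻¹, and [La³⁺] = s.
Ksp = [La³⁺][OH⁻]^3 = s(9.8×10⁻²)^3
s = 1.1×10⁻¹⁹ / (9.8×10⁻²)^3 = 1.2×10⁻¹⁶
s = 1.2×10⁻¹⁶ mol L⁻¹

1.2×10⁻¹⁶ M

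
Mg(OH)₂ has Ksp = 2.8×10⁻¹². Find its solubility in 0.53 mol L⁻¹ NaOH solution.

Mg(OH)₂(s) ⇌ Mg²⁺(aq) + 2 OH⁻(aq)
Let s be the solubility of Mg(OH)₂ here. The common ion gives [OH⁻] ≈ 0.53 mol L⁻¹, and [Mg²⁺] = s.
Ksp = [Mg²⁺][OH⁻]^2 = s(0.53)^2
s = 2.8×10⁻¹² / (0.53)^2 = 1.0×10⁻¹¹
s = 1.0×10⁻¹¹ mol L⁻¹

1.0×10⁻¹¹ M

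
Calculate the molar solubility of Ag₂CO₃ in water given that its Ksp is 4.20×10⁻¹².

Ag₂CO₃(s) ⇌ 2 Ag⁺(aq) + CO₃²⁻(aq)
Let s be the molar solubility. Then [Ag⁺] = 2s and [CO₃²⁻] = s.
Ksp = [Ag⁺]^2[CO₃²⁻] = (2s)^2 · s = 4s^3
4s^3 = 4.20×10⁻¹²  ⇒  s^3 = 1.05×10⁻¹²
s = 1.02×10⁻⁴ mol/L

1.02×10⁻⁴ M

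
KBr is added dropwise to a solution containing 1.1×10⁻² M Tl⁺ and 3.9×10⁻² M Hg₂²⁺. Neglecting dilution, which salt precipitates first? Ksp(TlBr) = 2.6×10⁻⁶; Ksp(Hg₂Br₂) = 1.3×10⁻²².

The threshold for precipitation is Q = Ksp.
For TlBr: [Br⁻] = (Ksp/[Tl⁺]) = 2.4×10⁻⁴ M
For Hg₂Br₂: [Br⁻] = (Ksp/[Hg₂²⁺])^(1/2) = 5.8×10⁻¹¹ M
Since Hg₂Br₂ needs less Br⁻ to reach saturation, it precipitates first.

Hg₂Br₂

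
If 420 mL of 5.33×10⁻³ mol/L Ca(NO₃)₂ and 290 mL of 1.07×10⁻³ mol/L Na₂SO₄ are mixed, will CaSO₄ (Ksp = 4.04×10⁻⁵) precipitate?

No

After mixing, V = 420 mL + 290 mL = 710 mL.
[Ca²⁺] = (5.33×10⁻³)(420)/710 = 3.15×10⁻³ mol/L
[SO₄²⁻] = (1.07×10⁻³)(290)/710 = 4.37×10⁻⁴ mol/L
Q = [Ca²⁺][SO₄²⁻] = 1.38×10⁻⁶
Q < Ksp (1.38×10⁻⁶ vs 4.04×10⁻⁵); the solution remains unsaturated and no precipitate forms.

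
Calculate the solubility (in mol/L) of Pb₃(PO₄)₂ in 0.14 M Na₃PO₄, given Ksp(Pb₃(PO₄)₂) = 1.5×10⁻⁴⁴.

Pb₃(PO₄)₂(s) ⇌ 3 Pb²⁺(aq) + 2 PO₄³⁻(aq)
Let s be the solubility of Pb₃(PO₄)₂ here. The common ion gives [PO₄³⁻] ≈ 0.14 M, and [Pb²⁺] = 3s.
Ksp = [Pb²⁺]^3[PO₄³⁻]^2 = (3s)^3(0.14)^2
(3s)^3 = 1.5×10⁻⁴⁴ / (0.14)^2 = 7.7×10⁻⁴³
s = 3.0×10⁻¹⁵ M

3.0×10⁻¹⁵ M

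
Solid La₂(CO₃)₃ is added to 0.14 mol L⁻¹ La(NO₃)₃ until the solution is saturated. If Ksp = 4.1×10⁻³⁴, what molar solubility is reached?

La₂(CO₃)₃(s) ⇌ 2 La³⁺(aq) + 3 CO₃²⁻(aq)
The solution already contains La³⁺ at 0.14 mol L⁻¹. Let s be the molar solubility of La₂(CO₃)₃.
[La³⁺] ≈ 0.14 mol L⁻¹ (common ion dominates); [CO₃²⁻] = 3s.
Ksp = [La³⁺]^2[CO₃²⁻]^3 = (0.14)^2(3s)^3
(3s)^3 = 4.1×10⁻³⁴ / (0.14)^2 = 2.1×10⁻³²
s = 9.2×10⁻¹² mol L⁻¹

9.2×10⁻¹² M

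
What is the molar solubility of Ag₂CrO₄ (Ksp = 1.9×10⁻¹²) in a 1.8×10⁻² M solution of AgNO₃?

5.9×10⁻⁹ M

Ag₂CrO₄(s) ⇌ 2 Ag⁺(aq) + CrO₄²⁻(aq)
The solution already contains Ag⁺ at 1.8×10⁻² M. Let s be the molar solubility of Ag₂CrO₄.
[Ag⁺] ≈ 1.8×10⁻² M (common ion dominates); [CrO₄²⁻] = s.
Ksp = [Ag⁺]^2[CrO₄²⁻] = (1.8×10⁻²)^2s
s = 1.9×10⁻¹² / (1.8×10⁻²)^2 = 5.9×10⁻⁹
s = 5.9×10⁻⁹ M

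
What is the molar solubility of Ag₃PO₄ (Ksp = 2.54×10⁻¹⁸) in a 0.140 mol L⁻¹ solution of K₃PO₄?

8.76×10⁻⁷ M

Ag₃PO₄(s) ⇌ 3 Ag⁺(aq) + PO₄³⁻(aq)
With PO₄³⁻ already at 0.140 mol L⁻¹ and s small, take [PO₄³⁻] ≈ 0.140 mol L⁻¹ and [Ag⁺] = 3s.
Ksp = [Ag⁺]^3[PO₄³⁻] = (3s)^3(0.140)
(3s)^3 = 2.54×10⁻¹⁸ / (0.140) = 1.81×10⁻¹⁷
s = 8.76×10⁻⁷ mol L⁻¹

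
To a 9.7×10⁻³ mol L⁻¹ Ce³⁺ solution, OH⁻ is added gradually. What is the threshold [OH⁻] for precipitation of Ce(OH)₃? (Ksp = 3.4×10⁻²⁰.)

1.5×10⁻⁶ M

Precipitation of each salt begins when its ion product equals Ksp.
Ce(OH)₃(s) ⇌ Ce³⁺(aq) + 3 OH⁻(aq)
Ksp = [Ce³⁺][OH⁻]^3 = [OH⁻]^3(9.7×10⁻³)
[OH⁻]^3 = 3.4×10⁻²⁰ / (9.7×10⁻³) = 3.5×10⁻¹⁸
[OH⁻] = 1.5×10⁻⁶ mol L⁻¹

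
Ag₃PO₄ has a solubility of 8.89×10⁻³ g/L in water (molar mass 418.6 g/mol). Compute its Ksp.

Convert to molarity: s = 8.89×10⁻³ / 418.6 = 2.1237×10⁻⁵ mol/L
Ag₃PO₄(s) ⇌ 3 Ag⁺(aq) + PO₄³⁻(aq)
Let s be the molar solubility. Then [Ag⁺] = 3s and [PO₄³⁻] = s.
Ksp = [Ag⁺]^3[PO₄³⁻] = (3s)^3 · s = 27s^4
Ksp = 27 × (2.1237×10⁻⁵)^4 = 5.49×10⁻¹⁸

Ksp = 5.49×10⁻¹⁸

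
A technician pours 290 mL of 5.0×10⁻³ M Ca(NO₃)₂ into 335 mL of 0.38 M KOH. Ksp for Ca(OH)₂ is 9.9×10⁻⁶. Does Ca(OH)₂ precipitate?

Total volume after mixing = 290 + 335 = 625 mL.
[Ca²⁺] = (5.0×10⁻³)(290)/625 = 2.3×10⁻³ M
[OH⁻] = (0.38)(335)/625 = 0.20 M
Q = [Ca²⁺][OH⁻]^2 = 9.6×10⁻⁵
Because Q > Ksp (9.6×10⁻⁵ vs 9.9×10⁻⁶), a precipitate of Ca(OH)₂ forms.

Yes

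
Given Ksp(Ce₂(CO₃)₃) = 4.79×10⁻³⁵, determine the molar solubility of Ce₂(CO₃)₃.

5.36×10⁻⁸ M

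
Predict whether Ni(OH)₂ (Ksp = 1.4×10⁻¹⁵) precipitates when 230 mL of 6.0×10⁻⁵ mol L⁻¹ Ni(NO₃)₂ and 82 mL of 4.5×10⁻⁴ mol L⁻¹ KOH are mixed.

Yes

Total volume after mixing = 230 + 82 = 312 mL.
[Ni²⁺] = (6.0×10⁻⁵)(230)/312 = 4.4×10⁻⁵ mol L⁻¹
[OH⁻] = (4.5×10⁻⁴)(82)/312 = 1.2×10⁻⁴ mol L⁻¹
Q = [Ni²⁺][OH⁻]^2 = 6.2×10⁻¹³
Because Q > Ksp (6.2×10⁻¹³ vs 1.4×10⁻¹⁵), a precipitate of Ni(OH)₂ forms.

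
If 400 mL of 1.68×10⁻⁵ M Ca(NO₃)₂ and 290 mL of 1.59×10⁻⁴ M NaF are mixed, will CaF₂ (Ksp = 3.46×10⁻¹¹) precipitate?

No

After mixing, V = 400 mL + 290 mL = 690 mL.
[Ca²⁺] = (1.68×10⁻⁵)(400)/690 = 9.74×10⁻⁶ M
[F⁻] = (1.59×10⁻⁴)(290)/690 = 6.68×10⁻⁵ M
Q = [Ca²⁺][F⁻]^2 = 4.35×10⁻¹⁴
Q < Ksp (4.35×10⁻¹⁴ vs 3.46×10⁻¹¹); the solution remains unsaturated and no precipitate forms.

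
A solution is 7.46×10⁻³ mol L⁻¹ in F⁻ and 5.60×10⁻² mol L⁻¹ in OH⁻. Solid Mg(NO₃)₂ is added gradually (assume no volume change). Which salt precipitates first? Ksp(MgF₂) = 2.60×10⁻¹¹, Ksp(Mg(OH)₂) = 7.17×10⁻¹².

Precipitation begins when Q = Ksp.
For MgF₂: [Mg²⁺] = (Ksp/[F⁻]^2) = 4.67×10⁻⁷ mol L⁻¹
For Mg(OH)₂: [Mg²⁺] = (Ksp/[OH⁻]^2) = 2.29×10⁻⁹ mol L⁻¹
Since Mg(OH)₂ needs less Mg²⁺ to reach saturation, it precipitates first.

Mg(OH)₂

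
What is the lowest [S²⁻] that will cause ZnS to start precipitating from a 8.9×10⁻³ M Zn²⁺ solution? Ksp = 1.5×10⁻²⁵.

A salt starts to precipitate once the ion product Q reaches its Ksp.
ZnS(s) ⇌ Zn²⁺(aq) + S²⁻(aq)
Ksp = [Zn²⁺][S²⁻] = [S²⁻](8.9×10⁻³)
[S²⁻] = 1.5×10⁻²⁵ / (8.9×10⁻³) = 1.7×10⁻²³
[S²⁻] = 1.7×10⁻²³ M

1.7×10⁻²³ M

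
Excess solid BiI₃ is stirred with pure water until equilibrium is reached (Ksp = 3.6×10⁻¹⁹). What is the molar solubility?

1.1×10⁻⁵ M

BiI₃(s) ⇌ Bi³⁺(aq) + 3 I⁻(aq)
With molar solubility s: [Bi³⁺] = s, [I⁻] = 3s.
Ksp = [Bi³⁺][I⁻]^3 = s · (3s)^3 = 27s^4
27s^4 = 3.6×10⁻¹⁹  ⇒  s^4 = 1.3×10⁻²⁰
s = (1.3×10⁻²⁰)^(1/4) = 1.1×10⁻⁵ mol L⁻¹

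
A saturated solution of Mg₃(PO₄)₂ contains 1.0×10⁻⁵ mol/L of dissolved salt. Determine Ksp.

Mg₃(PO₄)₂(s) ⇌ 3 Mg²⁺(aq) + 2 PO₄³⁻(aq)
Let s be the molar solubility. Then [Mg²⁺] = 3s and [PO₄³⁻] = 2s.
Ksp = [Mg²⁺]^3[PO₄³⁻]^2 = (3s)^3 · (2s)^2 = 108s^5
Ksp = 108 × (1.0×10⁻⁵)^5 = 1.1×10⁻²³

Ksp = 1.1×10⁻²³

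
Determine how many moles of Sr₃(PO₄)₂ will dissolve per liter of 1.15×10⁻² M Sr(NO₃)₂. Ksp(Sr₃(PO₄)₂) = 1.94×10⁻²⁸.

Sr₃(PO₄)₂(s) ⇌ 3 Sr²⁺(aq) + 2 PO₄³⁻(aq)
Sr²⁺ is already present at 1.15×10⁻² M. If s mol/L of Sr₃(PO₄)₂ dissolves, [PO₄³⁻] = 2s while [Sr²⁺] ≈ 1.15×10⁻² M.
Ksp = [Sr²⁺]^3[PO₄³⁻]^2 = (1.15×10⁻²)^3(2s)^2
(2s)^2 = 1.94×10⁻²⁸ / (1.15×10⁻²)^3 = 1.28×10⁻²²
s = 5.65×10⁻¹² M

5.65×10⁻¹² M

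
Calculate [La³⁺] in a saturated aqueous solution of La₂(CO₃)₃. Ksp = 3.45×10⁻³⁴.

1.59×10⁻⁷ M

La₂(CO₃)₃(s) ⇌ 2 La³⁺(aq) + 3 CO₃²⁻(aq)
With molar solubility s: [La³⁺] = 2s, [CO₃²⁻] = 3s.
Ksp = [La³⁺]^2[CO₃²⁻]^3 = (2s)^2 · (3s)^3 = 108s^5 = 3.45×10⁻³⁴
s = 7.96×10⁻⁸ mol L⁻¹
[La³⁺] = 2s = 1.59×10⁻⁷ mol L⁻¹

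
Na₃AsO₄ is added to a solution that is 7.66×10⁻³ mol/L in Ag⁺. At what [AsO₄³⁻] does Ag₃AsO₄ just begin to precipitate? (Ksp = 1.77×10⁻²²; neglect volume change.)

The threshold for precipitation is Q = Ksp.
Ag₃AsO₄(s) ⇌ 3 Ag⁺(aq) + AsO₄³⁻(aq)
Ksp = [Ag⁺]^3[AsO₄³⁻] = [AsO₄³⁻](7.66×10⁻³)^3
[AsO₄³⁻] = 1.77×10⁻²² / (7.66×10⁻³)^3 = 3.94×10⁻¹⁶
[AsO₄³⁻] = 3.94×10⁻¹⁶ mol/L

3.94×10⁻¹⁶ M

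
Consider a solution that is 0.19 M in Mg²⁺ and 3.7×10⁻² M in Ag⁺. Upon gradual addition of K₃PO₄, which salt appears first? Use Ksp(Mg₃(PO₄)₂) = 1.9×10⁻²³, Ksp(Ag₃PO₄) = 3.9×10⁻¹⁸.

Ag₃PO₄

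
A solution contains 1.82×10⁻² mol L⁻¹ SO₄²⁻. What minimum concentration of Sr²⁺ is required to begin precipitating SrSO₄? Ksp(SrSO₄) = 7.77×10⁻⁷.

Precipitation begins when Q = Ksp.
SrSO₄(s) ⇌ Sr²⁺(aq) + SO₄²⁻(aq)
Ksp = [Sr²⁺][SO₄²⁻] = [Sr²⁺](1.82×10⁻²)
[Sr²⁺] = 7.77×10⁻⁷ / (1.82×10⁻²) = 4.27×10⁻⁵
[Sr²⁺] = 4.27×10⁻⁵ mol L⁻¹

4.27×10⁻⁵ M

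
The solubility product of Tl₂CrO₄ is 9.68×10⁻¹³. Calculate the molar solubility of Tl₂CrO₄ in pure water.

6.23×10⁻⁵ M

Tl₂CrO₄(s) ⇌ 2 Tl⁺(aq) + CrO₄²⁻(aq)
With molar solubility s: [Tl⁺] = 2s, [CrO₄²⁻] = s.
Ksp = [Tl⁺]^2[CrO₄²⁻] = (2s)^2 · s = 4s^3
4s^3 = 9.68×10⁻¹³  ⇒  s^3 = 2.42×10⁻¹³
Taking the 3rd root, s = 6.23×10⁻⁵ mol/L.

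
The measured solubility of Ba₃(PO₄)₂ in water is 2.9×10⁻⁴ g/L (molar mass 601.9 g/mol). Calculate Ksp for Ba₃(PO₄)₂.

Ksp = 2.8×10⁻³⁰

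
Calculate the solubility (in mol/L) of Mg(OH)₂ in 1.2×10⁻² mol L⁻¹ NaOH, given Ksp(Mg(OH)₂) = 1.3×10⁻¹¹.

9.0×10⁻⁸ M

Mg(OH)₂(s) ⇌ Mg²⁺(aq) + 2 OH⁻(aq)
The solution already contains OH⁻ at 1.2×10⁻² mol L⁻¹. Let s be the molar solubility of Mg(OH)₂.
[OH⁻] ≈ 1.2×10⁻² mol L⁻¹ (common ion dominates); [Mg²⁺] = s.
Ksp = [Mg²⁺][OH⁻]^2 = s(1.2×10⁻²)^2
s = 1.3×10⁻¹¹ / (1.2×10⁻²)^2 = 9.0×10⁻⁸
s = 9.0×10⁻⁸ mol L⁻¹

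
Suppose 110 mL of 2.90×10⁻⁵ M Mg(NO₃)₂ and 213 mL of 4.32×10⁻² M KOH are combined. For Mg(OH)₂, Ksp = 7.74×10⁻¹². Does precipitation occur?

Total volume after mixing = 110 + 213 = 323 mL.
[Mg²⁺] = (2.90×10⁻⁵)(110)/323 = 9.88×10⁻⁶ M
[OH⁻] = (4.32×10⁻²)(213)/323 = 2.85×10⁻² M
Q = [Mg²⁺][OH⁻]^2 = 8.02×10⁻⁹
Q = 8.02×10⁻⁹ > Ksp = 7.74×10⁻¹², so the solution is supersaturated and Mg(OH)₂ precipitates.

Yes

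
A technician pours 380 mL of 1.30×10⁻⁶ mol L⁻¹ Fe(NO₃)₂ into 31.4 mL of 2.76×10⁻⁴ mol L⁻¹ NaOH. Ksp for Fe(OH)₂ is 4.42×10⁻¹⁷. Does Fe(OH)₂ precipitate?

Yes

The combined volume is 411.4 mL.
[Fe²⁺] = (1.30×10⁻⁶)(380)/411.4 = 1.20×10⁻⁶ mol L⁻¹
[OH⁻] = (2.76×10⁻⁴)(31.4)/411.4 = 2.11×10⁻⁵ mol L⁻¹
Q = [Fe²⁺][OH⁻]^2 = 5.33×10⁻¹⁶
Because Q > Ksp (5.33×10⁻¹⁶ vs 4.42×10⁻¹⁷), a precipitate of Fe(OH)₂ forms.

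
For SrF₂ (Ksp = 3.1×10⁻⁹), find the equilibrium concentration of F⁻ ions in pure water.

SrF₂(s) ⇌ Sr²⁺(aq) + 2 F⁻(aq)
Call the molar solubility s, so that [Sr²⁺] = s and [F⁻] = 2s.
Ksp = [Sr²⁺][F⁻]^2 = s · (2s)^2 = 4s^3 = 3.1×10⁻⁹
s = 9.2×10⁻⁴ mol/L
[F⁻] = 2s = 1.8×10⁻³ mol/L

1.8×10⁻³ M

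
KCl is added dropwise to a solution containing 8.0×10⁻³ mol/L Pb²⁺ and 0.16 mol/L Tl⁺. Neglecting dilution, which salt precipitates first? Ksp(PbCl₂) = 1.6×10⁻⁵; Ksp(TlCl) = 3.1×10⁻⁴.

TlCl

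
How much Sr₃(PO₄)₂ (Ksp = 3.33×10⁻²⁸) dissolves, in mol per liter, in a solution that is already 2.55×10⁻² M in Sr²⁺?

Sr₃(PO₄)₂(s) ⇌ 3 Sr²⁺(aq) + 2 PO₄³⁻(aq)
Let s be the solubility of Sr₃(PO₄)₂ here. The common ion gives [Sr²⁺] ≈ 2.55×10⁻² M, and [PO₄³⁻] = 2s.
Ksp = [Sr²⁺]^3[PO₄³⁻]^2 = (2.55×10⁻²)^3(2s)^2
(2s)^2 = 3.33×10⁻²⁸ / (2.55×10⁻²)^3 = 2.01×10⁻²³
s = 2.24×10⁻¹² M

2.24×10⁻¹² M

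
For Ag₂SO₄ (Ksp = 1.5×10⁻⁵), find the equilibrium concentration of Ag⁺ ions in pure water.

Ag₂SO₄(s) ⇌ 2 Ag⁺(aq) + SO₄²⁻(aq)
Let s be the molar solubility. Then [Ag⁺] = 2s and [SO₄²⁻] = s.
Ksp = [Ag⁺]^2[SO₄²⁻] = (2s)^2 · s = 4s^3 = 1.5×10⁻⁵
s = 1.6×10⁻² M
[Ag⁺] = 2s = 3.1×10⁻² M

3.1×10⁻² M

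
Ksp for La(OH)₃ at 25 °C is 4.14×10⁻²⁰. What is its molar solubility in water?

La(OH)₃(s) ⇌ La³⁺(aq) + 3 OH⁻(aq)
If s mol/L of La(OH)₃ dissolves, [La³⁺] = s and [OH⁻] = 3s.
Ksp = [La³⁺][OH⁻]^3 = s · (3s)^3 = 27s^4
27s^4 = 4.14×10⁻²⁰  ⇒  s^4 = 1.53×10⁻²¹
Taking the 4th root, s = 6.26×10⁻⁶ M.

6.26×10⁻⁶ M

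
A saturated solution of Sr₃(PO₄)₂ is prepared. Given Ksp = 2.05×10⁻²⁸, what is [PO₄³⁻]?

Sr₃(PO₄)₂(s) ⇌ 3 Sr²⁺(aq) + 2 PO₄³⁻(aq)
Let s be the molar solubility. Then [Sr²⁺] = 3s and [PO₄³⁻] = 2s.
Ksp = [Sr²⁺]^3[PO₄³⁻]^2 = (3s)^3 · (2s)^2 = 108s^5 = 2.05×10⁻²⁸
s = 1.14×10⁻⁶ mol/L
[PO₄³⁻] = 2s = 2.27×10⁻⁶ mol/L

2.27×10⁻⁶ M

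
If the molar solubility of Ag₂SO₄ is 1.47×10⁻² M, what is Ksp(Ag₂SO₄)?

Ksp = 1.27×10⁻⁵

Ag₂SO₄(s) ⇌ 2 Ag⁺(aq) + SO₄²⁻(aq)
Let s be the molar solubility. Then [Ag⁺] = 2s and [SO₄²⁻] = s.
Ksp = [Ag⁺]^2[SO₄²⁻] = (2s)^2 · s = 4s^3
Ksp = 4 × (1.47×10⁻²)^3 = 1.27×10⁻⁵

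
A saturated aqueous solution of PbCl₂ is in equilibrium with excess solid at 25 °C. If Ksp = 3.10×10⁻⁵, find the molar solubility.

1.98×10⁻² M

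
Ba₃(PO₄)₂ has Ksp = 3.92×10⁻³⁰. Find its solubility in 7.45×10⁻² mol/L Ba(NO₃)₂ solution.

4.87×10⁻¹⁴ M

Ba₃(PO₄)₂(s) ⇌ 3 Ba²⁺(aq) + 2 PO₄³⁻(aq)
The solution already contains Ba²⁺ at 7.45×10⁻² mol/L. Let s be the molar solubility of Ba₃(PO₄)₂.
[Ba²⁺] ≈ 7.45×10⁻² mol/L (common ion dominates); [PO₄³⁻] = 2s.
Ksp = [Ba²⁺]^3[PO₄³⁻]^2 = (7.45×10⁻²)^3(2s)^2
(2s)^2 = 3.92×10⁻³⁰ / (7.45×10⁻²)^3 = 9.48×10⁻²⁷
s = 4.87×10⁻¹⁴ mol/L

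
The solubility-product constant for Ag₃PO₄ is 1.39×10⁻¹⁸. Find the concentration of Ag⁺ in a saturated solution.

Ag₃PO₄(s) ⇌ 3 Ag⁺(aq) + PO₄³⁻(aq)
Let s be the molar solubility. Then [Ag⁺] = 3s and [PO₄³⁻] = s.
Ksp = [Ag⁺]^3[PO₄³⁻] = (3s)^3 · s = 27s^4 = 1.39×10⁻¹⁸
s = 1.51×10⁻⁵ mol L⁻¹
[Ag⁺] = 3s = 4.52×10⁻⁵ mol L⁻¹

4.52×10⁻⁵ M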